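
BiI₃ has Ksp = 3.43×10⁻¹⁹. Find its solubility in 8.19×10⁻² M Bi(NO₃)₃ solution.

5.37×10⁻⁷ M

BiI₃(s) ⇌ Bi³⁺(aq) + 3 I⁻(aq)
Let s be the solubility of BiI₃ here. The common ion gives [Bi³⁺] ≈ 8.19×10⁻² M, and [I⁻] = 3s.
Ksp = [Bi³⁺][I⁻]^3 = (8.19×10⁻²)(3s)^3
(3s)^3 = 3.43×10⁻¹⁹ / (8.19×10⁻²) = 4.19×10⁻¹⁸
s = 5.37×10⁻⁷ M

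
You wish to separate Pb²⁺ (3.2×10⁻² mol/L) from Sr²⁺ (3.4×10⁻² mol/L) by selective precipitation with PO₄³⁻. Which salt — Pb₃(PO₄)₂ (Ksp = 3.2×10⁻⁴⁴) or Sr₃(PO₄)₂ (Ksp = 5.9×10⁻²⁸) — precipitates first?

Pb₃(PO₄)₂

Precipitation of each salt begins when its ion product equals Ksp.
For Pb₃(PO₄)₂: [PO₄³⁻] = (Ksp/[Pb²⁺]^3)^(1/2) = 3.1×10⁻²⁰ mol/L
For Sr₃(PO₄)₂: [PO₄³⁻] = (Ksp/[Sr²⁺]^3)^(1/2) = 3.9×10⁻¹² mol/L
Pb₃(PO₄)₂ requires the lower [PO₄³⁻], so it precipitates first.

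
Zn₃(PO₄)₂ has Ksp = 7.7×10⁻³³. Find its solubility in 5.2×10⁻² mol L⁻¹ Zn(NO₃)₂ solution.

3.7×10⁻¹⁵ M

Zn₃(PO₄)₂(s) ⇌ 3 Zn²⁺(aq) + 2 PO₄³⁻(aq)
The solution already contains Zn²⁺ at 5.2×10⁻² mol L⁻¹. Let s be the molar solubility of Zn₃(PO₄)₂.
[Zn²⁺] ≈ 5.2×10⁻² mol L⁻¹ (common ion dominates); [PO₄³⁻] = 2s.
Ksp = [Zn²⁺]^3[PO₄³⁻]^2 = (5.2×10⁻²)^3(2s)^2
(2s)^2 = 7.7×10⁻³³ / (5.2×10⁻²)^3 = 5.5×10⁻²⁹
s = 3.7×10⁻¹⁵ mol L⁻¹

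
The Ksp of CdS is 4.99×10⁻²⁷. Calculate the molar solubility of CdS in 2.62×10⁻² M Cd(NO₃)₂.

1.90×10⁻²⁵ M

CdS(s) ⇌ Cd²⁺(aq) + S²⁻(aq)
Let s be the solubility of CdS here. The common ion gives [Cd²⁺] ≈ 2.62×10⁻² M, and [S²⁻] = s.
Ksp = [Cd²⁺][S²⁻] = (2.62×10⁻²)s
s = 4.99×10⁻²⁷ / (2.62×10⁻²) = 1.90×10⁻²⁵
s = 1.90×10⁻²⁵ M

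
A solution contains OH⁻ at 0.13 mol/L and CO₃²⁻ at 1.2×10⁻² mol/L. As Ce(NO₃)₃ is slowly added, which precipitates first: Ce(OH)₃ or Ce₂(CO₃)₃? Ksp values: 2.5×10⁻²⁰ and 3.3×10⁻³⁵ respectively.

Ce(OH)₃

The threshold for precipitation is Q = Ksp.
For Ce(OH)₃: [Ce³⁺] = (Ksp/[OH⁻]^3) = 1.1×10⁻¹⁷ mol/L
For Ce₂(CO₃)₃: [Ce³⁺] = (Ksp/[CO₃²⁻]^3)^(1/2) = 4.4×10⁻¹⁵ mol/L
Since Ce(OH)₃ needs less Ce³⁺ to reach saturation, it precipitates first.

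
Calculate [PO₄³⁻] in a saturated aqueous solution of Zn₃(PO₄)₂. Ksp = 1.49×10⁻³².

3.38×10⁻⁷ M

Zn₃(PO₄)₂(s) ⇌ 3 Zn²⁺(aq) + 2 PO₄³⁻(aq)
For each mole of Zn₃(PO₄)₂ that dissolves per liter, [Zn²⁺] = 3s and [PO₄³⁻] = 2s; let s denote this solubility.
Ksp = [Zn²⁺]^3[PO₄³⁻]^2 = (3s)^3 · (2s)^2 = 108s^5 = 1.49×10⁻³²
s = 1.69×10⁻⁷ M
[PO₄³⁻] = 2s = 3.38×10⁻⁷ M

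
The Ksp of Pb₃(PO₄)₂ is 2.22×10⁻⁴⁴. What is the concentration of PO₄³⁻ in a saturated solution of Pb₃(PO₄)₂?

1.46×10⁻⁹ M

Pb₃(PO₄)₂(s) ⇌ 3 Pb²⁺(aq) + 2 PO₄³⁻(aq)
If s mol/L of Pb₃(PO₄)₂ dissolves, [Pb²⁺] = 3s and [PO₄³⁻] = 2s.
Ksp = [Pb²⁺]^3[PO₄³⁻]^2 = (3s)^3 · (2s)^2 = 108s^5 = 2.22×10⁻⁴⁴
s = 7.29×10⁻¹⁰ M
[PO₄³⁻] = 2s = 1.46×10⁻⁹ M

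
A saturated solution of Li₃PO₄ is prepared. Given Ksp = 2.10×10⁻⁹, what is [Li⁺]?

8.91×10⁻³ M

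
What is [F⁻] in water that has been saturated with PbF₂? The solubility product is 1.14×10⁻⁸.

PbF₂(s) ⇌ Pb²⁺(aq) + 2 F⁻(aq)
Let s be the molar solubility. Then [Pb²⁺] = s and [F⁻] = 2s.
Ksp = [Pb²⁺][F⁻]^2 = s · (2s)^2 = 4s^3 = 1.14×10⁻⁸
s = 1.42×10⁻³ mol L⁻¹
[F⁻] = 2s = 2.84×10⁻³ mol L⁻¹

2.84×10⁻³ M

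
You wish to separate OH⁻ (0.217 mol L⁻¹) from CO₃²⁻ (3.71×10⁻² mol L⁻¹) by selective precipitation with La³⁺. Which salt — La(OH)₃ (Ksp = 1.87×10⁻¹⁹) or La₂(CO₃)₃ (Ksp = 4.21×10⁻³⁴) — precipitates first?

La(OH)₃

Precipitation of each salt begins when its ion product equals Ksp.
For La(OH)₃: [La³⁺] = (Ksp/[OH⁻]^3) = 1.83×10⁻¹⁷ mol L⁻¹
For La₂(CO₃)₃: [La³⁺] = (Ksp/[CO₃²⁻]^3)^(1/2) = 2.87×10⁻¹⁵ mol L⁻¹
Since La(OH)₃ needs less La³⁺ to reach saturation, it precipitates first.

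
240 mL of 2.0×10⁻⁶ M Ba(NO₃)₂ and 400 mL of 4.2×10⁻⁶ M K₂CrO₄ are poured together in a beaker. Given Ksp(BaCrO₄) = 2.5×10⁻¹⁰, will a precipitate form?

The combined volume is 640 mL.
[Ba²⁺] = (2.0×10⁻⁶)(240)/640 = 7.5×10⁻⁷ M
[CrO₄²⁻] = (4.2×10⁻⁶)(400)/640 = 2.6×10⁻⁶ M
Q = [Ba²⁺][CrO₄²⁻] = 2.0×10⁻¹²
Since Q (2.0×10⁻¹²) is less than Ksp (2.5×10⁻¹⁰), no BaCrO₄ precipitates.

No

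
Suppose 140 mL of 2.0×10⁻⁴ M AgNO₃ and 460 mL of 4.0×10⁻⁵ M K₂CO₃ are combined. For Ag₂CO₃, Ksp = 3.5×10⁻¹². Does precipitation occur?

No

The combined volume is 600 mL.
[Ag⁺] = (2.0×10⁻⁴)(140)/600 = 4.7×10⁻⁵ M
[CO₃²⁻] = (4.0×10⁻⁵)(460)/600 = 3.1×10⁻⁵ M
Q = [Ag⁺]^2[CO₃²⁻] = 6.7×10⁻¹⁴
Q = 6.7×10⁻¹⁴ < Ksp = 3.5×10⁻¹², so the solution is unsaturated and no precipitate forms.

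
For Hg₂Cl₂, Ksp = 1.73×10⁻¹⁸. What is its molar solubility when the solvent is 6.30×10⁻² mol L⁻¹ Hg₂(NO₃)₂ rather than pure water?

2.62×10⁻⁹ M

Hg₂Cl₂(s) ⇌ Hg₂²⁺(aq) + 2 Cl⁻(aq)
Let s be the solubility of Hg₂Cl₂ here. The common ion gives [Hg₂²⁺] ≈ 6.30×10⁻² mol L⁻¹, and [Cl⁻] = 2s.
Ksp = [Hg₂²⁺][Cl⁻]^2 = (6.30×10⁻²)(2s)^2
(2s)^2 = 1.73×10⁻¹⁸ / (6.30×10⁻²) = 2.75×10⁻¹⁷
s = 2.62×10⁻⁹ mol L⁻¹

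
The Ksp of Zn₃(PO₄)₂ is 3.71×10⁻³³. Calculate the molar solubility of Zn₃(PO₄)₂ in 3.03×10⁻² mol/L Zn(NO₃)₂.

Zn₃(PO₄)₂(s) ⇌ 3 Zn²⁺(aq) + 2 PO₄³⁻(aq)
With Zn²⁺ already at 3.03×10⁻² mol/L and s small, take [Zn²⁺] ≈ 3.03×10⁻² mol/L and [PO₄³⁻] = 2s.
Ksp = [Zn²⁺]^3[PO₄³⁻]^2 = (3.03×10⁻²)^3(2s)^2
(2s)^2 = 3.71×10⁻³³ / (3.03×10⁻²)^3 = 1.33×10⁻²⁸
s = 5.77×10⁻¹⁵ mol/L

5.77×10⁻¹⁵ M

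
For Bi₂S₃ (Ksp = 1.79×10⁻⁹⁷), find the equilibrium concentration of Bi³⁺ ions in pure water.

3.51×10⁻²⁰ M

Bi₂S₃(s) ⇌ 2 Bi³⁺(aq) + 3 S²⁻(aq)
For each mole of Bi₂S₃ that dissolves per liter, [Bi³⁺] = 2s and [S²⁻] = 3s; let s denote this solubility.
Ksp = [Bi³⁺]^2[S²⁻]^3 = (2s)^2 · (3s)^3 = 108s^5 = 1.79×10⁻⁹⁷
s = 1.75×10⁻²⁰ M
[Bi³⁺] = 2s = 3.51×10⁻²⁰ M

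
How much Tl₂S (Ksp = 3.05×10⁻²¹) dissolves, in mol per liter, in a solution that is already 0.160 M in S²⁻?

Tl₂S(s) ⇌ 2 Tl⁺(aq) + S²⁻(aq)
S²⁻ is already present at 0.160 M. If s mol/L of Tl₂S dissolves, [Tl⁺] = 2s while [S²⁻] ≈ 0.160 M.
Ksp = [Tl⁺]^2[S²⁻] = (2s)^2(0.160)
(2s)^2 = 3.05×10⁻²¹ / (0.160) = 1.91×10⁻²⁰
s = 6.90×10⁻¹¹ M

6.90×10⁻¹¹ M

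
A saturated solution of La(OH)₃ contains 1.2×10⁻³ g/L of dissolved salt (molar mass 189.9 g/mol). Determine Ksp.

Convert to molarity: s = 1.2×10⁻³ / 189.9 = 6.319×10⁻⁶ mol/L
La(OH)₃(s) ⇌ La³⁺(aq) + 3 OH⁻(aq)
Call the molar solubility s, so that [La³⁺] = s and [OH⁻] = 3s.
Ksp = [La³⁺][OH⁻]^3 = s · (3s)^3 = 27s^4
Ksp = 27 × (6.319×10⁻⁶)^4 = 4.3×10⁻²⁰

Ksp = 4.3×10⁻²⁰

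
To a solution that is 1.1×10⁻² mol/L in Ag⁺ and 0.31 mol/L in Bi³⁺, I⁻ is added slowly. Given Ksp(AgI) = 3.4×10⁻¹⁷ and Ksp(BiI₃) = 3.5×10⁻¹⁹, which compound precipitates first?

AgI

Each salt precipitates once Q = Ksp for that salt.
For AgI: [I⁻] = (Ksp/[Ag⁺]) = 3.1×10⁻¹⁵ mol/L
For BiI₃: [I⁻] = (Ksp/[Bi³⁺])^(1/3) = 1.0×10⁻⁶ mol/L
AgI requires the lower [I⁻], so it precipitates first.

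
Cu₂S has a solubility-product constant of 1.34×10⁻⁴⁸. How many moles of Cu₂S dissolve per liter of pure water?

Cu₂S(s) ⇌ 2 Cu⁺(aq) + S²⁻(aq)
For each mole of Cu₂S that dissolves per liter, [Cu⁺] = 2s and [S²⁻] = s; let s denote this solubility.
Ksp = [Cu⁺]^2[S²⁻] = (2s)^2 · s = 4s^3
4s^3 = 1.34×10⁻⁴⁸  ⇒  s^3 = 3.35×10⁻⁴⁹
Taking the 3rd root, s = 6.95×10⁻¹⁷ M.

6.95×10⁻¹⁷ M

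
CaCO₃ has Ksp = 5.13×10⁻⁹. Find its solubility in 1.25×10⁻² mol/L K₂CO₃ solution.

CaCO₃(s) ⇌ Ca²⁺(aq) + CO₃²⁻(aq)
Let s be the solubility of CaCO₃ here. The common ion gives [CO₃²⁻] ≈ 1.25×10⁻² mol/L, and [Ca²⁺] = s.
Ksp = [Ca²⁺][CO₃²⁻] = s(1.25×10⁻²)
s = 5.13×10⁻⁹ / (1.25×10⁻²) = 4.10×10⁻⁷
s = 4.10×10⁻⁷ mol/L

4.10×10⁻⁷ M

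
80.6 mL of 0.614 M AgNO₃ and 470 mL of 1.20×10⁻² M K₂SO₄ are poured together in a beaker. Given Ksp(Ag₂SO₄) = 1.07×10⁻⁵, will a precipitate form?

Yes

Total volume after mixing = 80.6 + 470 = 550.6 mL.
[Ag⁺] = (0.614)(80.6)/550.6 = 8.99×10⁻² M
[SO₄²⁻] = (1.20×10⁻²)(470)/550.6 = 1.02×10⁻² M
Q = [Ag⁺]^2[SO₄²⁻] = 8.28×10⁻⁵
Because Q > Ksp (8.28×10⁻⁵ vs 1.07×10⁻⁵), a precipitate of Ag₂SO₄ forms.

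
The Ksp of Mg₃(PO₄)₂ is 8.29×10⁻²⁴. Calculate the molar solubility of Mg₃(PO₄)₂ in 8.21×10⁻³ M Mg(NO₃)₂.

1.94×10⁻⁹ M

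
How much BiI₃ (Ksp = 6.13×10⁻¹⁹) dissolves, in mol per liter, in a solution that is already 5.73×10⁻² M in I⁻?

BiI₃(s) ⇌ Bi³⁺(aq) + 3 I⁻(aq)
Let s be the solubility of BiI₃ here. The common ion gives [I⁻] ≈ 5.73×10⁻² M, and [Bi³⁺] = s.
Ksp = [Bi³⁺][I⁻]^3 = s(5.73×10⁻²)^3
s = 6.13×10⁻¹⁹ / (5.73×10⁻²)^3 = 3.26×10⁻¹⁵
s = 3.26×10⁻¹⁵ M

3.26×10⁻¹⁵ M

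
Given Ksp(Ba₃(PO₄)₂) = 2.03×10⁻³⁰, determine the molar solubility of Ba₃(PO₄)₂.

Ba₃(PO₄)₂(s) ⇌ 3 Ba²⁺(aq) + 2 PO₄³⁻(aq)
Let s be the molar solubility. Then [Ba²⁺] = 3s and [PO₄³⁻] = 2s.
Ksp = [Ba²⁺]^3[PO₄³⁻]^2 = (3s)^3 · (2s)^2 = 108s^5
108s^5 = 2.03×10⁻³⁰  ⇒  s^5 = 1.88×10⁻³²
Taking the 5th root, s = 4.52×10⁻⁷ mol/L.

4.52×10⁻⁷ M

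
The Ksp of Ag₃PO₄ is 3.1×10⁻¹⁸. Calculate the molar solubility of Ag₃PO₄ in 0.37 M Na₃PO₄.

6.8×10⁻⁷ M

Ag₃PO₄(s) ⇌ 3 Ag⁺(aq) + PO₄³⁻(aq)
PO₄³⁻ is already present at 0.37 M. If s mol/L of Ag₃PO₄ dissolves, [Ag⁺] = 3s while [PO₄³⁻] ≈ 0.37 M.
Ksp = [Ag⁺]^3[PO₄³⁻] = (3s)^3(0.37)
(3s)^3 = 3.1×10⁻¹⁸ / (0.37) = 8.4×10⁻¹⁸
s = 6.8×10⁻⁷ M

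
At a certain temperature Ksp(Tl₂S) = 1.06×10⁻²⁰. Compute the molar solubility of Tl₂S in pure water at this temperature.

1.38×10⁻⁷ M

Tl₂S(s) ⇌ 2 Tl⁺(aq) + S²⁻(aq)
If s mol/L of Tl₂S dissolves, [Tl⁺] = 2s and [S²⁻] = s.
Ksp = [Tl⁺]^2[S²⁻] = (2s)^2 · s = 4s^3
4s^3 = 1.06×10⁻²⁰  ⇒  s^3 = 2.65×10⁻²¹
Taking the 3rd root, s = 1.38×10⁻⁷ mol/L.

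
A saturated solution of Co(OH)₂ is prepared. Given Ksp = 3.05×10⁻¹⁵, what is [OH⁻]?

Co(OH)₂(s) ⇌ Co²⁺(aq) + 2 OH⁻(aq)
With molar solubility s: [Co²⁺] = s, [OH⁻] = 2s.
Ksp = [Co²⁺][OH⁻]^2 = s · (2s)^2 = 4s^3 = 3.05×10⁻¹⁵
s = 9.14×10⁻⁶ mol/L
[OH⁻] = 2s = 1.83×10⁻⁵ mol/L

1.83×10⁻⁵ M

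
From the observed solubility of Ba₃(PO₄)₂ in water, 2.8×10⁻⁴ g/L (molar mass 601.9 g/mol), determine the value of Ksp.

Ksp = 2.4×10⁻³⁰

Convert to molarity: s = 2.8×10⁻⁴ / 601.9 = 4.652×10⁻⁷ mol/L
Ba₃(PO₄)₂(s) ⇌ 3 Ba²⁺(aq) + 2 PO₄³⁻(aq)
With molar solubility s: [Ba²⁺] = 3s, [PO₄³⁻] = 2s.
Ksp = [Ba²⁺]^3[PO₄³⁻]^2 = (3s)^3 · (2s)^2 = 108s^5
Ksp = 108 × (4.652×10⁻⁷)^5 = 2.4×10⁻³⁰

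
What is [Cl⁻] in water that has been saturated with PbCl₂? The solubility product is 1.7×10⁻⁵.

3.2×10⁻² M

PbCl₂(s) ⇌ Pb²⁺(aq) + 2 Cl⁻(aq)
If s mol/L of PbCl₂ dissolves, [Pb²⁺] = s and [Cl⁻] = 2s.
Ksp = [Pb²⁺][Cl⁻]^2 = s · (2s)^2 = 4s^3 = 1.7×10⁻⁵
s = 1.6×10⁻² mol L⁻¹
[Cl⁻] = 2s = 3.2×10⁻² mol L⁻¹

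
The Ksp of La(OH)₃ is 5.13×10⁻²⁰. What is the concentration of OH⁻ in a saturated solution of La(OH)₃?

1.98×10⁻⁵ M

La(OH)₃(s) ⇌ La³⁺(aq) + 3 OH⁻(aq)
With molar solubility s: [La³⁺] = s, [OH⁻] = 3s.
Ksp = [La³⁺][OH⁻]^3 = s · (3s)^3 = 27s^4 = 5.13×10⁻²⁰
s = 6.60×10⁻⁶ M
[OH⁻] = 3s = 1.98×10⁻⁵ M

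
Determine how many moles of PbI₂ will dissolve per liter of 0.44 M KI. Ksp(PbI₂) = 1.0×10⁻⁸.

5.2×10⁻⁸ M

PbI₂(s) ⇌ Pb²⁺(aq) + 2 I⁻(aq)
Let s be the solubility of PbI₂ here. The common ion gives [I⁻] ≈ 0.44 M, and [Pb²⁺] = s.
Ksp = [Pb²⁺][I⁻]^2 = s(0.44)^2
s = 1.0×10⁻⁸ / (0.44)^2 = 5.2×10⁻⁸
s = 5.2×10⁻⁸ M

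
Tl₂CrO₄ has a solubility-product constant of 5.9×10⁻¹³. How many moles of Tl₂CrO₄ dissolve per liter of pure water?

Tl₂CrO₄(s) ⇌ 2 Tl⁺(aq) + CrO₄²⁻(aq)
Let s be the molar solubility. Then [Tl⁺] = 2s and [CrO₄²⁻] = s.
Ksp = [Tl⁺]^2[CrO₄²⁻] = (2s)^2 · s = 4s^3
4s^3 = 5.9×10⁻¹³  ⇒  s^3 = 1.5×10⁻¹³
s = 5.3×10⁻⁵ M

5.3×10⁻⁵ M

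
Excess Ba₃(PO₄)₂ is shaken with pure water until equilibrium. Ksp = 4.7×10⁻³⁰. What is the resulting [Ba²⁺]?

Ba₃(PO₄)₂(s) ⇌ 3 Ba²⁺(aq) + 2 PO₄³⁻(aq)
Let s be the molar solubility. Then [Ba²⁺] = 3s and [PO₄³⁻] = 2s.
Ksp = [Ba²⁺]^3[PO₄³⁻]^2 = (3s)^3 · (2s)^2 = 108s^5 = 4.7×10⁻³⁰
s = 5.3×10⁻⁷ mol/L
[Ba²⁺] = 3s = 1.6×10⁻⁶ mol/L

1.6×10⁻⁶ M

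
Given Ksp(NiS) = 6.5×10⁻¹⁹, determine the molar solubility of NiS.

NiS(s) ⇌ Ni²⁺(aq) + S²⁻(aq)
For each mole of NiS that dissolves per liter, [Ni²⁺] = s and [S²⁻] = s; let s denote this solubility.
Ksp = [Ni²⁺][S²⁻] = s · s = s^2
s^2 = 6.5×10⁻¹⁹
Taking the 2nd root, s = 8.1×10⁻¹⁰ mol/L.

8.1×10⁻¹⁰ M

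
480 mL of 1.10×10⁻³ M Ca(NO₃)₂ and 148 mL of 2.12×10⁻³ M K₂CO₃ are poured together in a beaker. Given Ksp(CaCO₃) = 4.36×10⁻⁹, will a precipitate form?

Total volume after mixing = 480 + 148 = 628 mL.
[Ca²⁺] = (1.10×10⁻³)(480)/628 = 8.41×10⁻⁴ M
[CO₃²⁻] = (2.12×10⁻³)(148)/628 = 5.00×10⁻⁴ M
Q = [Ca²⁺][CO₃²⁻] = 4.20×10⁻⁷
Because Q > Ksp (4.20×10⁻⁷ vs 4.36×10⁻⁹), a precipitate of CaCO₃ forms.

Yes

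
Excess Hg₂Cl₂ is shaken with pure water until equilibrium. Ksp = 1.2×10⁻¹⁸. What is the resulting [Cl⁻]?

Hg₂Cl₂(s) ⇌ Hg₂²⁺(aq) + 2 Cl⁻(aq)
If s mol/L of Hg₂Cl₂ dissolves, [Hg₂²⁺] = s and [Cl⁻] = 2s.
Ksp = [Hg₂²⁺][Cl⁻]^2 = s · (2s)^2 = 4s^3 = 1.2×10⁻¹⁸
s = 6.7×10⁻⁷ M
[Cl⁻] = 2s = 1.3×10⁻⁶ M

1.3×10⁻⁶ M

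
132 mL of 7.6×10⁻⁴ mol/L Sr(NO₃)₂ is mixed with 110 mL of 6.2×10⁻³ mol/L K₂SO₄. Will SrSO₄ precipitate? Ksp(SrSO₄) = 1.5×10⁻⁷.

Total volume after mixing = 132 + 110 = 242 mL.
[Sr²⁺] = (7.6×10⁻⁴)(132)/242 = 4.1×10⁻⁴ mol/L
[SO₄²⁻] = (6.2×10⁻³)(110)/242 = 2.8×10⁻³ mol/L
Q = [Sr²⁺][SO₄²⁻] = 1.2×10⁻⁶
Since Q (1.2×10⁻⁶) exceeds Ksp (1.5×10⁻⁷), SrSO₄ will precipitate.

Yes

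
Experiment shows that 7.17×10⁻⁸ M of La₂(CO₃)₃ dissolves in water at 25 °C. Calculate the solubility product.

La₂(CO₃)₃(s) ⇌ 2 La³⁺(aq) + 3 CO₃²⁻(aq)
Let s be the molar solubility. Then [La³⁺] = 2s and [CO₃²⁻] = 3s.
Ksp = [La³⁺]^2[CO₃²⁻]^3 = (2s)^2 · (3s)^3 = 108s^5
Ksp = 108 × (7.17×10⁻⁸)^5 = 2.05×10⁻³⁴

Ksp = 2.05×10⁻³⁴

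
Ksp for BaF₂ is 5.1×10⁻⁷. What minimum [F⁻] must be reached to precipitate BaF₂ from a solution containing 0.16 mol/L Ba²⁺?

1.8×10⁻³ M

A salt starts to precipitate once the ion product Q reaches its Ksp.
BaF₂(s) ⇌ Ba²⁺(aq) + 2 F⁻(aq)
Ksp = [Ba²⁺][F⁻]^2 = [F⁻]^2(0.16)
[F⁻]^2 = 5.1×10⁻⁷ / (0.16) = 3.2×10⁻⁶
[F⁻] = 1.8×10⁻³ mol/L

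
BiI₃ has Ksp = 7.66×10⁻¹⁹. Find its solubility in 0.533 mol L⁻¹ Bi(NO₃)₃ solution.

3.76×10⁻⁷ M

BiI₃(s) ⇌ Bi³⁺(aq) + 3 I⁻(aq)
Let s be the solubility of BiI₃ here. The common ion gives [Bi³⁺] ≈ 0.533 mol L⁻¹, and [I⁻] = 3s.
Ksp = [Bi³⁺][I⁻]^3 = (0.533)(3s)^3
(3s)^3 = 7.66×10⁻¹⁹ / (0.533) = 1.44×10⁻¹⁸
s = 3.76×10⁻⁷ mol L⁻¹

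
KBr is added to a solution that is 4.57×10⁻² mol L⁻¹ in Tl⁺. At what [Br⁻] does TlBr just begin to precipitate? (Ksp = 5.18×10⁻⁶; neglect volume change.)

1.13×10⁻⁴ M

The threshold for precipitation is Q = Ksp.
TlBr(s) ⇌ Tl⁺(aq) + Br⁻(aq)
Ksp = [Tl⁺][Br⁻] = [Br⁻](4.57×10⁻²)
[Br⁻] = 5.18×10⁻⁶ / (4.57×10⁻²) = 1.13×10⁻⁴
[Br⁻] = 1.13×10⁻⁴ mol L⁻¹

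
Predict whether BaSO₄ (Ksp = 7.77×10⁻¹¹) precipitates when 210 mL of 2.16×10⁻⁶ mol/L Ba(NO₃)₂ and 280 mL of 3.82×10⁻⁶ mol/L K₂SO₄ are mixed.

The combined volume is 490 mL.
[Ba²⁺] = (2.16×10⁻⁶)(210)/490 = 9.26×10⁻⁷ mol/L
[SO₄²⁻] = (3.82×10⁻⁶)(280)/490 = 2.18×10⁻⁶ mol/L
Q = [Ba²⁺][SO₄²⁻] = 2.02×10⁻¹²
Q = 2.02×10⁻¹² < Ksp = 7.77×10⁻¹¹, so the solution is unsaturated and no precipitate forms.

No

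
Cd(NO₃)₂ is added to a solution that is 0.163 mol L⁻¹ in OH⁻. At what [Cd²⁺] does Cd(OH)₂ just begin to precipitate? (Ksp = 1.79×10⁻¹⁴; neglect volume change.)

6.74×10⁻¹³ M

A salt starts to precipitate once the ion product Q reaches its Ksp.
Cd(OH)₂(s) ⇌ Cd²⁺(aq) + 2 OH⁻(aq)
Ksp = [Cd²⁺][OH⁻]^2 = [Cd²⁺](0.163)^2
[Cd²⁺] = 1.79×10⁻¹⁴ / (0.163)^2 = 6.74×10⁻¹³
[Cd²⁺] = 6.74×10⁻¹³ mol L⁻¹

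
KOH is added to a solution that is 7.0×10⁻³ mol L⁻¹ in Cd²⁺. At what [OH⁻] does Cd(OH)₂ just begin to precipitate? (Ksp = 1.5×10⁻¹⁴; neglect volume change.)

Precipitation of each salt begins when its ion product equals Ksp.
Cd(OH)₂(s) ⇌ Cd²⁺(aq) + 2 OH⁻(aq)
Ksp = [Cd²⁺][OH⁻]^2 = [OH⁻]^2(7.0×10⁻³)
[OH⁻]^2 = 1.5×10⁻¹⁴ / (7.0×10⁻³) = 2.1×10⁻¹²
[OH⁻] = 1.5×10⁻⁶ mol L⁻¹

1.5×10⁻⁶ M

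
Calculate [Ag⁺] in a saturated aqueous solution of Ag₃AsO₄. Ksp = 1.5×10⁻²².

4.6×10⁻⁶ M

Ag₃AsO₄(s) ⇌ 3 Ag⁺(aq) + AsO₄³⁻(aq)
With molar solubility s: [Ag⁺] = 3s, [AsO₄³⁻] = s.
Ksp = [Ag⁺]^3[AsO₄³⁻] = (3s)^3 · s = 27s^4 = 1.5×10⁻²²
s = 1.5×10⁻⁶ mol/L
[Ag⁺] = 3s = 4.6×10⁻⁶ mol/L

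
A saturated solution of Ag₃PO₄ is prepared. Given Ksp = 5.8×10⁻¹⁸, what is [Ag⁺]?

Ag₃PO₄(s) ⇌ 3 Ag⁺(aq) + PO₄³⁻(aq)
With molar solubility s: [Ag⁺] = 3s, [PO₄³⁻] = s.
Ksp = [Ag⁺]^3[PO₄³⁻] = (3s)^3 · s = 27s^4 = 5.8×10⁻¹⁸
s = 2.2×10⁻⁵ mol L⁻¹
[Ag⁺] = 3s = 6.5×10⁻⁵ mol L⁻¹

6.5×10⁻⁵ M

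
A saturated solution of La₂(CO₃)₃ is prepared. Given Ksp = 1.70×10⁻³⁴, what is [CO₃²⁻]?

La₂(CO₃)₃(s) ⇌ 2 La³⁺(aq) + 3 CO₃²⁻(aq)
With molar solubility s: [La³⁺] = 2s, [CO₃²⁻] = 3s.
Ksp = [La³⁺]^2[CO₃²⁻]^3 = (2s)^2 · (3s)^3 = 108s^5 = 1.70×10⁻³⁴
s = 6.91×10⁻⁸ mol/L
[CO₃²⁻] = 3s = 2.07×10⁻⁷ mol/L

2.07×10⁻⁷ M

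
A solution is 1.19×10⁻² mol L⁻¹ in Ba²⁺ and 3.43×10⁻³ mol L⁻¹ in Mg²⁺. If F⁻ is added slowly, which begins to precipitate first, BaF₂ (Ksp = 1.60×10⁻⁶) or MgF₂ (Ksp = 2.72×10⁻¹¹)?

MgF₂

A salt starts to precipitate once the ion product Q reaches its Ksp.
For BaF₂: [F⁻] = (Ksp/[Ba²⁺])^(1/2) = 1.16×10⁻² mol L⁻¹
For MgF₂: [F⁻] = (Ksp/[Mg²⁺])^(1/2) = 8.91×10⁻⁵ mol L⁻¹
The smaller threshold [F⁻] is reached first, so MgF₂ precipitates first.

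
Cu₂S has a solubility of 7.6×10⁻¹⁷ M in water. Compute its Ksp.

Ksp = 1.8×10⁻⁴⁸

Cu₂S(s) ⇌ 2 Cu⁺(aq) + S²⁻(aq)
Let s be the molar solubility. Then [Cu⁺] = 2s and [S²⁻] = s.
Ksp = [Cu⁺]^2[S²⁻] = (2s)^2 · s = 4s^3
Ksp = 4 × (7.6×10⁻¹⁷)^3 = 1.8×10⁻⁴⁸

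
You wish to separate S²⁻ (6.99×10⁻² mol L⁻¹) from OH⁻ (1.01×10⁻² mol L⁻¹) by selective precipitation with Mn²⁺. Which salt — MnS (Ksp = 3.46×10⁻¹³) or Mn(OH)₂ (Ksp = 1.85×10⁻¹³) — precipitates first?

A salt starts to precipitate once the ion product Q reaches its Ksp.
For MnS: [Mn²⁺] = (Ksp/[S²⁻]) = 4.95×10⁻¹² mol L⁻¹
For Mn(OH)₂: [Mn²⁺] = (Ksp/[OH⁻]^2) = 1.81×10⁻⁹ mol L⁻¹
MnS requires the lower [Mn²⁺], so it precipitates first.

MnS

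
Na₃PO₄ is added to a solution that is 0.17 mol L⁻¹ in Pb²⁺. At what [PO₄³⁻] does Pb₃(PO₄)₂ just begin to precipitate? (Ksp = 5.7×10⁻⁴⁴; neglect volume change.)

3.4×10⁻²¹ M

Precipitation of each salt begins when its ion product equals Ksp.
Pb₃(PO₄)₂(s) ⇌ 3 Pb²⁺(aq) + 2 PO₄³⁻(aq)
Ksp = [Pb²⁺]^3[PO₄³⁻]^2 = [PO₄³⁻]^2(0.17)^3
[PO₄³⁻]^2 = 5.7×10⁻⁴⁴ / (0.17)^3 = 1.2×10⁻⁴¹
[PO₄³⁻] = 3.4×10⁻²¹ mol L⁻¹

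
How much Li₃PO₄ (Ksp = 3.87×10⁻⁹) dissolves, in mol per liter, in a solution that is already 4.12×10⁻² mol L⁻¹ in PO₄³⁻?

Li₃PO₄(s) ⇌ 3 Li⁺(aq) + PO₄³⁻(aq)
The solution already contains PO₄³⁻ at 4.12×10⁻² mol L⁻¹. Let s be the molar solubility of Li₃PO₄.
[PO₄³⁻] ≈ 4.12×10⁻² mol L⁻¹ (common ion dominates); [Li⁺] = 3s.
Ksp = [Li⁺]^3[PO₄³⁻] = (3s)^3(4.12×10⁻²)
(3s)^3 = 3.87×10⁻⁹ / (4.12×10⁻²) = 9.39×10⁻⁸
s = 1.52×10⁻³ mol L⁻¹

1.52×10⁻³ M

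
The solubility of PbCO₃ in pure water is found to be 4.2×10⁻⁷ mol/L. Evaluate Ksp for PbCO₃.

PbCO₃(s) ⇌ Pb²⁺(aq) + CO₃²⁻(aq)
For each mole of PbCO₃ that dissolves per liter, [Pb²⁺] = s and [CO₃²⁻] = s; let s denote this solubility.
Ksp = [Pb²⁺][CO₃²⁻] = s · s = s^2
Ksp = (4.2×10⁻⁷)^2 = 1.8×10⁻¹³

Ksp = 1.8×10⁻¹³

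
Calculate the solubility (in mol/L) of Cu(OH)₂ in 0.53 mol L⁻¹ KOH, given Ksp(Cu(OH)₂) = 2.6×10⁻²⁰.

Cu(OH)₂(s) ⇌ Cu²⁺(aq) + 2 OH⁻(aq)
OH⁻ is already present at 0.53 mol L⁻¹. If s mol/L of Cu(OH)₂ dissolves, [Cu²⁺] = s while [OH⁻] ≈ 0.53 mol L⁻¹.
Ksp = [Cu²⁺][OH⁻]^2 = s(0.53)^2
s = 2.6×10⁻²⁰ / (0.53)^2 = 9.3×10⁻²⁰
s = 9.3×10⁻²⁰ mol L⁻¹

9.3×10⁻²⁰ M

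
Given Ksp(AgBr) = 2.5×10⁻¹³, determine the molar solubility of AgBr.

5.0×10⁻⁷ M

AgBr(s) ⇌ Ag⁺(aq) + Br⁻(aq)
Let s be the molar solubility. Then [Ag⁺] = s and [Br⁻] = s.
Ksp = [Ag⁺][Br⁻] = s · s = s^2
s^2 = 2.5×10⁻¹³
Taking the 2nd root, s = 5.0×10⁻⁷ M.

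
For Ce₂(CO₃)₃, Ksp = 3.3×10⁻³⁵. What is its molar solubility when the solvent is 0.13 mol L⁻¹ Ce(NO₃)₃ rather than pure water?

4.2×10⁻¹² M

Ce₂(CO₃)₃(s) ⇌ 2 Ce³⁺(aq) + 3 CO₃²⁻(aq)
With Ce³⁺ already at 0.13 mol L⁻¹ and s small, take [Ce³⁺] ≈ 0.13 mol L⁻¹ and [CO₃²⁻] = 3s.
Ksp = [Ce³⁺]^2[CO₃²⁻]^3 = (0.13)^2(3s)^3
(3s)^3 = 3.3×10⁻³⁵ / (0.13)^2 = 2.0×10⁻³³
s = 4.2×10⁻¹² mol L⁻¹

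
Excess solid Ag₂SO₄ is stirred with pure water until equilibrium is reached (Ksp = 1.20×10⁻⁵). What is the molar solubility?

Ag₂SO₄(s) ⇌ 2 Ag⁺(aq) + SO₄²⁻(aq)
Let s be the molar solubility. Then [Ag⁺] = 2s and [SO₄²⁻] = s.
Ksp = [Ag⁺]^2[SO₄²⁻] = (2s)^2 · s = 4s^3
4s^3 = 1.20×10⁻⁵  ⇒  s^3 = 3.00×10⁻⁶
s = 1.44×10⁻² mol L⁻¹

1.44×10⁻² M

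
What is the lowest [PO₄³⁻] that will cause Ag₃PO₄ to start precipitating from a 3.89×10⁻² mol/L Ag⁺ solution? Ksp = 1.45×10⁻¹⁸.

2.46×10⁻¹⁴ M

The threshold for precipitation is Q = Ksp.
Ag₃PO₄(s) ⇌ 3 Ag⁺(aq) + PO₄³⁻(aq)
Ksp = [Ag⁺]^3[PO₄³⁻] = [PO₄³⁻](3.89×10⁻²)^3
[PO₄³⁻] = 1.45×10⁻¹⁸ / (3.89×10⁻²)^3 = 2.46×10⁻¹⁴
[PO₄³⁻] = 2.46×10⁻¹⁴ mol/L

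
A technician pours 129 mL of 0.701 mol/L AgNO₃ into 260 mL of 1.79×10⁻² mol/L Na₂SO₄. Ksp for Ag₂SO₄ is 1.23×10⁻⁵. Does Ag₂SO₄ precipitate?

Yes

The combined volume is 389 mL.
[Ag⁺] = (0.701)(129)/389 = 0.232 mol/L
[SO₄²⁻] = (1.79×10⁻²)(260)/389 = 1.20×10⁻² mol/L
Q = [Ag⁺]^2[SO₄²⁻] = 6.47×10⁻⁴
Since Q (6.47×10⁻⁴) exceeds Ksp (1.23×10⁻⁵), Ag₂SO₄ will precipitate.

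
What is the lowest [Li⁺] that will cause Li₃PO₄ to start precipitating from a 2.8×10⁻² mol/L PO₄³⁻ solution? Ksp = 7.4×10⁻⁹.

6.4×10⁻³ M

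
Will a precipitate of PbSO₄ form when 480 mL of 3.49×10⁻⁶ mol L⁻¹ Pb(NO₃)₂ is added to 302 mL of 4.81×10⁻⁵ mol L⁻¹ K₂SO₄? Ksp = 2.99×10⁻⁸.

Total volume after mixing = 480 + 302 = 782 mL.
[Pb²⁺] = (3.49×10⁻⁶)(480)/782 = 2.14×10⁻⁶ mol L⁻¹
[SO₄²⁻] = (4.81×10⁻⁵)(302)/782 = 1.86×10⁻⁵ mol L⁻¹
Q = [Pb²⁺][SO₄²⁻] = 3.98×10⁻¹¹
Since Q (3.98×10⁻¹¹) is less than Ksp (2.99×10⁻⁸), no PbSO₄ precipitates.

No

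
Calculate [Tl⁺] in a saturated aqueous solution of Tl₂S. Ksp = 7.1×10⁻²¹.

Tl₂S(s) ⇌ 2 Tl⁺(aq) + S²⁻(aq)
Call the molar solubility s, so that [Tl⁺] = 2s and [S²⁻] = s.
Ksp = [Tl⁺]^2[S²⁻] = (2s)^2 · s = 4s^3 = 7.1×10⁻²¹
s = 1.2×10⁻⁷ M
[Tl⁺] = 2s = 2.4×10⁻⁷ M

2.4×10⁻⁷ M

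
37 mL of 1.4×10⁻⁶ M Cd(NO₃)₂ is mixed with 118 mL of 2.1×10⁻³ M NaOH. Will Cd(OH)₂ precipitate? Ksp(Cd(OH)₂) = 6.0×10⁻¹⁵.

After mixing, V = 37 mL + 118 mL = 155 mL.
[Cd²⁺] = (1.4×10⁻⁶)(37)/155 = 3.3×10⁻⁷ M
[OH⁻] = (2.1×10⁻³)(118)/155 = 1.6×10⁻³ M
Q = [Cd²⁺][OH⁻]^2 = 8.5×10⁻¹³
Q = 8.5×10⁻¹³ > Ksp = 6.0×10⁻¹⁵, so the solution is supersaturated and Cd(OH)₂ precipitates.

Yes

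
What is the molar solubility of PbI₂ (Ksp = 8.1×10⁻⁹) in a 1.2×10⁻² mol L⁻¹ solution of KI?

5.6×10⁻⁵ M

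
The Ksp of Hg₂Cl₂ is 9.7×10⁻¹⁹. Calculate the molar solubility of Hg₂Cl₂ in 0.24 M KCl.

1.7×10⁻¹⁷ M

Hg₂Cl₂(s) ⇌ Hg₂²⁺(aq) + 2 Cl⁻(aq)
With Cl⁻ already at 0.24 M and s small, take [Cl⁻] ≈ 0.24 M and [Hg₂²⁺] = s.
Ksp = [Hg₂²⁺][Cl⁻]^2 = s(0.24)^2
s = 9.7×10⁻¹⁹ / (0.24)^2 = 1.7×10⁻¹⁷
s = 1.7×10⁻¹⁷ M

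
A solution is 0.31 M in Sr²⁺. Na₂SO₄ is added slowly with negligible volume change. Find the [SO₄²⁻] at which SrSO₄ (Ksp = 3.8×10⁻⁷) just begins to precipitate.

Precipitation begins when Q = Ksp.
SrSO₄(s) ⇌ Sr²⁺(aq) + SO₄²⁻(aq)
Ksp = [Sr²⁺][SO₄²⁻] = [SO₄²⁻](0.31)
[SO₄²⁻] = 3.8×10⁻⁷ / (0.31) = 1.2×10⁻⁶
[SO₄²⁻] = 1.2×10⁻⁶ M

1.2×10⁻⁶ M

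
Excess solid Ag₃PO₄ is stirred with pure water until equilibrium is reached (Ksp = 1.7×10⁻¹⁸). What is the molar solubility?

Ag₃PO₄(s) ⇌ 3 Ag⁺(aq) + PO₄³⁻(aq)
Call the molar solubility s, so that [Ag⁺] = 3s and [PO₄³⁻] = s.
Ksp = [Ag⁺]^3[PO₄³⁻] = (3s)^3 · s = 27s^4
27s^4 = 1.7×10⁻¹⁸  ⇒  s^4 = 6.3×10⁻²⁰
Taking the 4th root, s = 1.6×10⁻⁵ M.

1.6×10⁻⁵ M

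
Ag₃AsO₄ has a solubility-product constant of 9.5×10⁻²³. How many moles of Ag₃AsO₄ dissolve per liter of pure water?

1.4×10⁻⁶ M

Ag₃AsO₄(s) ⇌ 3 Ag⁺(aq) + AsO₄³⁻(aq)
With molar solubility s: [Ag⁺] = 3s, [AsO₄³⁻] = s.
Ksp = [Ag⁺]^3[AsO₄³⁻] = (3s)^3 · s = 27s^4
27s^4 = 9.5×10⁻²³  ⇒  s^4 = 3.5×10⁻²⁴
s = 1.4×10⁻⁶ mol L⁻¹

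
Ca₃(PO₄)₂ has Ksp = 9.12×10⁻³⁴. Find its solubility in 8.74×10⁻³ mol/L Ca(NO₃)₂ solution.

1.85×10⁻¹⁴ M

Ca₃(PO₄)₂(s) ⇌ 3 Ca²⁺(aq) + 2 PO₄³⁻(aq)
The solution already contains Ca²⁺ at 8.74×10⁻³ mol/L. Let s be the molar solubility of Ca₃(PO₄)₂.
[Ca²⁺] ≈ 8.74×10⁻³ mol/L (common ion dominates); [PO₄³⁻] = 2s.
Ksp = [Ca²⁺]^3[PO₄³⁻]^2 = (8.74×10⁻³)^3(2s)^2
(2s)^2 = 9.12×10⁻³⁴ / (8.74×10⁻³)^3 = 1.37×10⁻²⁷
s = 1.85×10⁻¹⁴ mol/L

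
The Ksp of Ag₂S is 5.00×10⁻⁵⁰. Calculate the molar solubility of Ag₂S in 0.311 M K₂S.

Ag₂S(s) ⇌ 2 Ag⁺(aq) + S²⁻(aq)
S²⁻ is already present at 0.311 M. If s mol/L of Ag₂S dissolves, [Ag⁺] = 2s while [S²⁻] ≈ 0.311 M.
Ksp = [Ag⁺]^2[S²⁻] = (2s)^2(0.311)
(2s)^2 = 5.00×10⁻⁵⁰ / (0.311) = 1.61×10⁻⁴⁹
s = 2.00×10⁻²⁵ M

2.00×10⁻²⁵ M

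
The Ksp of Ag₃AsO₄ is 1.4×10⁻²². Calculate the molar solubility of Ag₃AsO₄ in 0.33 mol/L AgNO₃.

3.9×10⁻²¹ M

Ag₃AsO₄(s) ⇌ 3 Ag⁺(aq) + AsO₄³⁻(aq)
Ag⁺ is already present at 0.33 mol/L. If s mol/L of Ag₃AsO₄ dissolves, [AsO₄³⁻] = s while [Ag⁺] ≈ 0.33 mol/L.
Ksp = [Ag⁺]^3[AsO₄³⁻] = (0.33)^3s
s = 1.4×10⁻²² / (0.33)^3 = 3.9×10⁻²¹
s = 3.9×10⁻²¹ mol/L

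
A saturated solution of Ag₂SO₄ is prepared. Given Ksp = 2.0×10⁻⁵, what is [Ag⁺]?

Ag₂SO₄(s) ⇌ 2 Ag⁺(aq) + SO₄²⁻(aq)
For each mole of Ag₂SO₄ that dissolves per liter, [Ag⁺] = 2s and [SO₄²⁻] = s; let s denote this solubility.
Ksp = [Ag⁺]^2[SO₄²⁻] = (2s)^2 · s = 4s^3 = 2.0×10⁻⁵
s = 1.7×10⁻² M
[Ag⁺] = 2s = 3.4×10⁻² M

3.4×10⁻² M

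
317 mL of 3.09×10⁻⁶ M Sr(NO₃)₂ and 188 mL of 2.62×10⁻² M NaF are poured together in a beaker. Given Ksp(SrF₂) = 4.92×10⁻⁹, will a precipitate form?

Total volume after mixing = 317 + 188 = 505 mL.
[Sr²⁺] = (3.09×10⁻⁶)(317)/505 = 1.94×10⁻⁶ M
[F⁻] = (2.62×10⁻²)(188)/505 = 9.75×10⁻³ M
Q = [Sr²⁺][F⁻]^2 = 1.85×10⁻¹⁰
Since Q (1.85×10⁻¹⁰) is less than Ksp (4.92×10⁻⁹), no SrF₂ precipitates.

No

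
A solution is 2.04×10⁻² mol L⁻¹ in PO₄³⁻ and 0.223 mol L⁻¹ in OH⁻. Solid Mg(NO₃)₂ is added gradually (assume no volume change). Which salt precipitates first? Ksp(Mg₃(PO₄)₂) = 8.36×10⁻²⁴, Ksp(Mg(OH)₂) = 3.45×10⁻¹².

Mg(OH)₂

Each salt precipitates once Q = Ksp for that salt.
For Mg₃(PO₄)₂: [Mg²⁺] = (Ksp/[PO₄³⁻]^2)^(1/3) = 2.72×10⁻⁷ mol L⁻¹
For Mg(OH)₂: [Mg²⁺] = (Ksp/[OH⁻]^2) = 6.94×10⁻¹¹ mol L⁻¹
The smaller threshold [Mg²⁺] is reached first, so Mg(OH)₂ precipitates first.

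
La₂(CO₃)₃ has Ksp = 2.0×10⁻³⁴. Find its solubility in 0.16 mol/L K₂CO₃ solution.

1.1×10⁻¹⁶ M

La₂(CO₃)₃(s) ⇌ 2 La³⁺(aq) + 3 CO₃²⁻(aq)
With CO₃²⁻ already at 0.16 mol/L and s small, take [CO₃²⁻] ≈ 0.16 mol/L and [La³⁺] = 2s.
Ksp = [La³⁺]^2[CO₃²⁻]^3 = (2s)^2(0.16)^3
(2s)^2 = 2.0×10⁻³⁴ / (0.16)^3 = 4.9×10⁻³²
s = 1.1×10⁻¹⁶ mol/L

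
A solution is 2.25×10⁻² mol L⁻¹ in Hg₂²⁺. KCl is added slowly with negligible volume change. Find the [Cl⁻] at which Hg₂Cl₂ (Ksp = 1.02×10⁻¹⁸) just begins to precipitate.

A salt starts to precipitate once the ion product Q reaches its Ksp.
Hg₂Cl₂(s) ⇌ Hg₂²⁺(aq) + 2 Cl⁻(aq)
Ksp = [Hg₂²⁺][Cl⁻]^2 = [Cl⁻]^2(2.25×10⁻²)
[Cl⁻]^2 = 1.02×10⁻¹⁸ / (2.25×10⁻²) = 4.53×10⁻¹⁷
[Cl⁻] = 6.73×10⁻⁹ mol L⁻¹

6.73×10⁻⁹ M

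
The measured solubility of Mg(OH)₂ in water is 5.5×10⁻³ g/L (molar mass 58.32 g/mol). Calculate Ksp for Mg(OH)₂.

Molar solubility s = (5.5×10⁻³ g/L) / (58.32 g/mol) = 9.431×10⁻⁵ mol/L
Mg(OH)₂(s) ⇌ Mg²⁺(aq) + 2 OH⁻(aq)
If s mol/L of Mg(OH)₂ dissolves, [Mg²⁺] = s and [OH⁻] = 2s.
Ksp = [Mg²⁺][OH⁻]^2 = s · (2s)^2 = 4s^3
Ksp = 4 × (9.431×10⁻⁵)^3 = 3.4×10⁻¹²

Ksp = 3.4×10⁻¹²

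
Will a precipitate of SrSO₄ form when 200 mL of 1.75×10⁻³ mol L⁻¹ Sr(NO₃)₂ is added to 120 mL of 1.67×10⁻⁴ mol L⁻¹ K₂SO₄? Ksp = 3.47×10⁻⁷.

Total volume after mixing = 200 + 120 = 320 mL.
[Sr²⁺] = (1.75×10⁻³)(200)/320 = 1.09×10⁻³ mol L⁻¹
[SO₄²⁻] = (1.67×10⁻⁴)(120)/320 = 6.26×10⁻⁵ mol L⁻¹
Q = [Sr²⁺][SO₄²⁻] = 6.85×10⁻⁸
Q < Ksp (6.85×10⁻⁸ vs 3.47×10⁻⁷); the solution remains unsaturated and no precipitate forms.

No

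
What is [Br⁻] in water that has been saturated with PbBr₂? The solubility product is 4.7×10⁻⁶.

PbBr₂(s) ⇌ Pb²⁺(aq) + 2 Br⁻(aq)
With molar solubility s: [Pb²⁺] = s, [Br⁻] = 2s.
Ksp = [Pb²⁺][Br⁻]^2 = s · (2s)^2 = 4s^3 = 4.7×10⁻⁶
s = 1.1×10⁻² M
[Br⁻] = 2s = 2.1×10⁻² M

2.1×10⁻² M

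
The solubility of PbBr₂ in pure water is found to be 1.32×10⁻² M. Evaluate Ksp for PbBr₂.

Ksp = 9.20×10⁻⁶

PbBr₂(s) ⇌ Pb²⁺(aq) + 2 Br⁻(aq)
If s mol/L of PbBr₂ dissolves, [Pb²⁺] = s and [Br⁻] = 2s.
Ksp = [Pb²⁺][Br⁻]^2 = s · (2s)^2 = 4s^3
Ksp = 4 × (1.32×10⁻²)^3 = 9.20×10⁻⁶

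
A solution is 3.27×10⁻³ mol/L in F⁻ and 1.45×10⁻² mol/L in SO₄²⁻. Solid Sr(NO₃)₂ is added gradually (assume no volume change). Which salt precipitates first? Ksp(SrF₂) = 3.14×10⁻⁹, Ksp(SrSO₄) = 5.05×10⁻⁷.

The threshold for precipitation is Q = Ksp.
For SrF₂: [Sr²⁺] = (Ksp/[F⁻]^2) = 2.94×10⁻⁴ mol/L
For SrSO₄: [Sr²⁺] = (Ksp/[SO₄²⁻]) = 3.48×10⁻⁵ mol/L
SrSO₄ requires the lower [Sr²⁺], so it precipitates first.

SrSO₄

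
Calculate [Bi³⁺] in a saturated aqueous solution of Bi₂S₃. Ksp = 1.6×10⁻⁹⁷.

3.4×10⁻²⁰ M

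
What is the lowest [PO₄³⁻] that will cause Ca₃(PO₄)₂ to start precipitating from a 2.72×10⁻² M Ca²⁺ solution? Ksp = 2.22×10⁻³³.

A salt starts to precipitate once the ion product Q reaches its Ksp.
Ca₃(PO₄)₂(s) ⇌ 3 Ca²⁺(aq) + 2 PO₄³⁻(aq)
Ksp = [Ca²⁺]^3[PO₄³⁻]^2 = [PO₄³⁻]^2(2.72×10⁻²)^3
[PO₄³⁻]^2 = 2.22×10⁻³³ / (2.72×10⁻²)^3 = 1.10×10⁻²⁸
[PO₄³⁻] = 1.05×10⁻¹⁴ M

1.05×10⁻¹⁴ M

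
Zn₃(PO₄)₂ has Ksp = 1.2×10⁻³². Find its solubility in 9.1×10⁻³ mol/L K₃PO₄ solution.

Zn₃(PO₄)₂(s) ⇌ 3 Zn²⁺(aq) + 2 PO₄³⁻(aq)
Let s be the solubility of Zn₃(PO₄)₂ here. The common ion gives [PO₄³⁻] ≈ 9.1×10⁻³ mol/L, and [Zn²⁺] = 3s.
Ksp = [Zn²⁺]^3[PO₄³⁻]^2 = (3s)^3(9.1×10⁻³)^2
(3s)^3 = 1.2×10⁻³² / (9.1×10⁻³)^2 = 1.4×10⁻²⁸
s = 1.8×10⁻¹⁰ mol/L

1.8×10⁻¹⁰ M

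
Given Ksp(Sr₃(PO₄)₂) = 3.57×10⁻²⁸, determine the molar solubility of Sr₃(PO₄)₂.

1.27×10⁻⁶ M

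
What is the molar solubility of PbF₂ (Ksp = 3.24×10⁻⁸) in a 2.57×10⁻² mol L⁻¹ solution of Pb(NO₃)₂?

5.61×10⁻⁴ M

PbF₂(s) ⇌ Pb²⁺(aq) + 2 F⁻(aq)
Pb²⁺ is already present at 2.57×10⁻² mol L⁻¹. If s mol/L of PbF₂ dissolves, [F⁻] = 2s while [Pb²⁺] ≈ 2.57×10⁻² mol L⁻¹.
Ksp = [Pb²⁺][F⁻]^2 = (2.57×10⁻²)(2s)^2
(2s)^2 = 3.24×10⁻⁸ / (2.57×10⁻²) = 1.26×10⁻⁶
s = 5.61×10⁻⁴ mol L⁻¹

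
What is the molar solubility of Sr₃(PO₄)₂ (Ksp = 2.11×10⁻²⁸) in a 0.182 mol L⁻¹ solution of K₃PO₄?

6.18×10⁻¹⁰ M

Sr₃(PO₄)₂(s) ⇌ 3 Sr²⁺(aq) + 2 PO₄³⁻(aq)
The solution already contains PO₄³⁻ at 0.182 mol L⁻¹. Let s be the molar solubility of Sr₃(PO₄)₂.
[PO₄³⁻] ≈ 0.182 mol L⁻¹ (common ion dominates); [Sr²⁺] = 3s.
Ksp = [Sr²⁺]^3[PO₄³⁻]^2 = (3s)^3(0.182)^2
(3s)^3 = 2.11×10⁻²⁸ / (0.182)^2 = 6.37×10⁻²⁷
s = 6.18×10⁻¹⁰ mol L⁻¹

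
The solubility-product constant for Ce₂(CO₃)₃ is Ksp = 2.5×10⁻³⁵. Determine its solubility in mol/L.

Ce₂(CO₃)₃(s) ⇌ 2 Ce³⁺(aq) + 3 CO₃²⁻(aq)
Let s be the molar solubility. Then [Ce³⁺] = 2s and [CO₃²⁻] = 3s.
Ksp = [Ce³⁺]^2[CO₃²⁻]^3 = (2s)^2 · (3s)^3 = 108s^5
108s^5 = 2.5×10⁻³⁵  ⇒  s^5 = 2.3×10⁻³⁷
s = 4.7×10⁻⁸ M

4.7×10⁻⁸ M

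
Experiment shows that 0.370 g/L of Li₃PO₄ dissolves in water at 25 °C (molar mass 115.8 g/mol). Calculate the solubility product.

Molar solubility s = (0.370 g/L) / (115.8 g/mol) = 3.1952×10⁻³ mol/L
Li₃PO₄(s) ⇌ 3 Li⁺(aq) + PO₄³⁻(aq)
If s mol/L of Li₃PO₄ dissolves, [Li⁺] = 3s and [PO₄³⁻] = s.
Ksp = [Li⁺]^3[PO₄³⁻] = (3s)^3 · s = 27s^4
Ksp = 27 × (3.1952×10⁻³)^4 = 2.81×10⁻⁹

Ksp = 2.81×10⁻⁹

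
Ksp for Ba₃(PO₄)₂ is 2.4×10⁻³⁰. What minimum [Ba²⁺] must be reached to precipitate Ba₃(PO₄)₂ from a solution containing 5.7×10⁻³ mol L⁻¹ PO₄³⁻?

Precipitation begins when Q = Ksp.
Ba₃(PO₄)₂(s) ⇌ 3 Ba²⁺(aq) + 2 PO₄³⁻(aq)
Ksp = [Ba²⁺]^3[PO₄³⁻]^2 = [Ba²⁺]^3(5.7×10⁻³)^2
[Ba²⁺]^3 = 2.4×10⁻³⁰ / (5.7×10⁻³)^2 = 7.4×10⁻²⁶
[Ba²⁺] = 4.2×10⁻⁹ mol L⁻¹

4.2×10⁻⁹ M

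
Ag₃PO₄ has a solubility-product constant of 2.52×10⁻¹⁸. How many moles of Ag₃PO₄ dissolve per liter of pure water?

1.75×10⁻⁵ M

Ag₃PO₄(s) ⇌ 3 Ag⁺(aq) + PO₄³⁻(aq)
With molar solubility s: [Ag⁺] = 3s, [PO₄³⁻] = s.
Ksp = [Ag⁺]^3[PO₄³⁻] = (3s)^3 · s = 27s^4
27s^4 = 2.52×10⁻¹⁸  ⇒  s^4 = 9.33×10⁻²⁰
Taking the 4th root, s = 1.75×10⁻⁵ mol/L.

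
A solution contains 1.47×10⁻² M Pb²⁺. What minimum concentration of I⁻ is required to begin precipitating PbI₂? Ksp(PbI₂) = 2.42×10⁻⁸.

1.28×10⁻³ M

Each salt precipitates once Q = Ksp for that salt.
PbI₂(s) ⇌ Pb²⁺(aq) + 2 I⁻(aq)
Ksp = [Pb²⁺][I⁻]^2 = [I⁻]^2(1.47×10⁻²)
[I⁻]^2 = 2.42×10⁻⁸ / (1.47×10⁻²) = 1.65×10⁻⁶
[I⁻] = 1.28×10⁻³ M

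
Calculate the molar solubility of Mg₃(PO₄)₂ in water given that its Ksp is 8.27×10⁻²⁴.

Mg₃(PO₄)₂(s) ⇌ 3 Mg²⁺(aq) + 2 PO₄³⁻(aq)
For each mole of Mg₃(PO₄)₂ that dissolves per liter, [Mg²⁺] = 3s and [PO₄³⁻] = 2s; let s denote this solubility.
Ksp = [Mg²⁺]^3[PO₄³⁻]^2 = (3s)^3 · (2s)^2 = 108s^5
108s^5 = 8.27×10⁻²⁴  ⇒  s^5 = 7.66×10⁻²⁶
s = 9.48×10⁻⁶ mol/L

9.48×10⁻⁶ M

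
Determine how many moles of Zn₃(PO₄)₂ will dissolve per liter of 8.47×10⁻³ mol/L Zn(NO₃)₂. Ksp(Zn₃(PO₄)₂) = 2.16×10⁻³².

Zn₃(PO₄)₂(s) ⇌ 3 Zn²⁺(aq) + 2 PO₄³⁻(aq)
Let s be the solubility of Zn₃(PO₄)₂ here. The common ion gives [Zn²⁺] ≈ 8.47×10⁻³ mol/L, and [PO₄³⁻] = 2s.
Ksp = [Zn²⁺]^3[PO₄³⁻]^2 = (8.47×10⁻³)^3(2s)^2
(2s)^2 = 2.16×10⁻³² / (8.47×10⁻³)^3 = 3.55×10⁻²⁶
s = 9.43×10⁻¹⁴ mol/L

9.43×10⁻¹⁴ M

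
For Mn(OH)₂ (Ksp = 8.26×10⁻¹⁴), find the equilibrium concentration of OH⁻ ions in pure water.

5.49×10⁻⁵ M

Mn(OH)₂(s) ⇌ Mn²⁺(aq) + 2 OH⁻(aq)
For each mole of Mn(OH)₂ that dissolves per liter, [Mn²⁺] = s and [OH⁻] = 2s; let s denote this solubility.
Ksp = [Mn²⁺][OH⁻]^2 = s · (2s)^2 = 4s^3 = 8.26×10⁻¹⁴
s = 2.74×10⁻⁵ M
[OH⁻] = 2s = 5.49×10⁻⁵ M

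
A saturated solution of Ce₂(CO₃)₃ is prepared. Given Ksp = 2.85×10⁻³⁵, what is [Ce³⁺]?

Ce₂(CO₃)₃(s) ⇌ 2 Ce³⁺(aq) + 3 CO₃²⁻(aq)
With molar solubility s: [Ce³⁺] = 2s, [CO₃²⁻] = 3s.
Ksp = [Ce³⁺]^2[CO₃²⁻]^3 = (2s)^2 · (3s)^3 = 108s^5 = 2.85×10⁻³⁵
s = 4.83×10⁻⁸ M
[Ce³⁺] = 2s = 9.67×10⁻⁸ M

9.67×10⁻⁸ M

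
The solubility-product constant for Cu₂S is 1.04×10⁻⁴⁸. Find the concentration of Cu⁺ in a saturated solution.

Cu₂S(s) ⇌ 2 Cu⁺(aq) + S²⁻(aq)
With molar solubility s: [Cu⁺] = 2s, [S²⁻] = s.
Ksp = [Cu⁺]^2[S²⁻] = (2s)^2 · s = 4s^3 = 1.04×10⁻⁴⁸
s = 6.38×10⁻¹⁷ mol L⁻¹
[Cu⁺] = 2s = 1.28×10⁻¹⁶ mol L⁻¹

1.28×10⁻¹⁶ M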